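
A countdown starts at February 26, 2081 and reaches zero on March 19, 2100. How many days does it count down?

Feb 26, 2081 → Feb 26, 2082: 365 days.
Feb 26, 2082 → Feb 26, 2083: 365 days.
Feb 26, 2083 → Feb 26, 2084: 365 days.
Feb 26, 2084 → Feb 26, 2085: 366 days (Feb 29, 2084 is in that span).
Feb 26, 2085 → Feb 26, 2086: 365 days.
Feb 26, 2086 → Feb 26, 2087: 365 days.
Feb 26, 2087 → Feb 26, 2088: 365 days.
Feb 26, 2088 → Feb 26, 2089: 366 days (Feb 29, 2088 is in that span).
Feb 26, 2089 → Feb 26, 2090: 365 days.
Feb 26, 2090 → Feb 26, 2091: 365 days.
Feb 26, 2091 → Feb 26, 2092: 365 days.
Feb 26, 2092 → Feb 26, 2093: 366 days (Feb 29, 2092 is in that span).
Feb 26, 2093 → Feb 26, 2094: 365 days.
Feb 26, 2094 → Feb 26, 2095: 365 days.
Feb 26, 2095 → Feb 26, 2096: 365 days.
Feb 26, 2096 → Feb 26, 2097: 366 days (Feb 29, 2096 is in that span).
Feb 26, 2097 → Feb 26, 2098: 365 days.
Feb 26, 2098 → Feb 26, 2099: 365 days.
Feb 26, 2099 → Mar 26, 2099: 28 days (February has 28).
Mar 26, 2099 → Apr 26, 2099: 31 days (March has 31).
Apr 26, 2099 → May 26, 2099: 30 days (April has 30).
May 26, 2099 → Jun 26, 2099: 31 days (May has 31).
Jun 26, 2099 → Jul 26, 2099: 30 days (June has 30).
Jul 26, 2099 → Aug 26, 2099: 31 days (July has 31).
Aug 26, 2099 → Sep 26, 2099: 31 days (August has 31).
Sep 26, 2099 → Oct 26, 2099: 30 days (September has 30).
Oct 26, 2099 → Nov 26, 2099: 31 days (October has 31).
Nov 26, 2099 → Dec 26, 2099: 30 days (November has 30).
Dec 26, 2099 → Jan 26, 2100: 31 days (December has 31).
Jan 26, 2100 → Feb 26, 2100: 31 days (January has 31).
Feb 26, 2100 → Mar 19, 2100: 21 days.
Total: 6960 days.

6960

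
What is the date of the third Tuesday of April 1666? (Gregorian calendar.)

April 20, 1666

April 1, 1666 is a Thursday.
The first Tuesday is therefore April 6 (5 days later).
The third Tuesday is 6 + 2×7 = April 20.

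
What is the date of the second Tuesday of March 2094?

March 1, 2094 is a Monday.
The first Tuesday is therefore March 2 (1 days later).
The second Tuesday is 2 + 1×7 = March 9.

March 9, 2094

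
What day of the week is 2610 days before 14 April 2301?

First find the weekday of Apr 14, 2301. Doomsday rule: the anchor day for the 2300s is Wednesday. For year 01: 1÷12 = 0 r 1, and 1÷4 = 0, so 0+1+0 = 1.
Wednesday + 1 ≡ Thursday — that's 2301's doomsday.
In April the doomsday date is Apr 4.
Apr 14 is 10 days after Apr 4; 10 mod 7 = 3, so Thursday + 3 = Sunday.
2610 mod 7 = 6, so 2610 days before a Sunday is Sunday − 6 = Monday.

Monday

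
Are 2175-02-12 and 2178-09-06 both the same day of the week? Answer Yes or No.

From Feb 12, 2175 to Sep 6, 2178 is 1302 days.
1302 mod 7 = 0, so they are the same weekday.
(Feb 12, 2175 is a Sunday; Sep 6, 2178 is a Sunday.)

Yes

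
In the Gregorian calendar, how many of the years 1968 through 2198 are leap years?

Multiples of 4 in [1968,2198]: 58.
Of those, multiples of 100: 2 (not leap unless ÷400).
Multiples of 400: 1.
Leap years = 58 − 2 + 1 = 57.

57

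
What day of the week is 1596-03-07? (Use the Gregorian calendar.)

Doomsday rule: the anchor day for the 1500s is Wednesday. For year 96: 96÷12 = 8 r 0, and 0÷4 = 0, so 8+0+0 = 8.
Wednesday + 8 ≡ Thursday — that's 1596's doomsday.
In March the doomsday date is Mar 14.
Mar 7 is 7 days before Mar 14; 7 mod 7 = 0, so Thursday − 0 = Thursday.

Thursday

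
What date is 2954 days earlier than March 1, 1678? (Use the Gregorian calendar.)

−365 (one year) → Mar 1, 1677 (2589 left).
−365 (one year) → Mar 1, 1676 (2224 left).
−366 (one year; includes Feb 29, 1676) → Mar 1, 1675 (1858 left).
−365 (one year) → Mar 1, 1674 (1493 left).
−365 (one year) → Mar 1, 1673 (1128 left).
−365 (one year) → Mar 1, 1672 (763 left).
−366 (one year; includes Feb 29, 1672) → Mar 1, 1671 (397 left).
−1 → Feb 28, 1671 (end of Feb, 28 days; 396 left).
−28 → Jan 31, 1671 (end of Jan, 31 days; 368 left).
−31 → Dec 31, 1670 (end of Dec, 31 days; 337 left).
−31 → Nov 30, 1670 (end of Nov, 30 days; 306 left).
−30 → Oct 31, 1670 (end of Oct, 31 days; 276 left).
−31 → Sep 30, 1670 (end of Sep, 30 days; 245 left).
−30 → Aug 31, 1670 (end of Aug, 31 days; 215 left).
−31 → Jul 31, 1670 (end of Jul, 31 days; 184 left).
−31 → Jun 30, 1670 (end of Jun, 30 days; 153 left).
−30 → May 31, 1670 (end of May, 31 days; 123 left).
−31 → Apr 30, 1670 (end of Apr, 30 days; 92 left).
−30 → Mar 31, 1670 (end of Mar, 31 days; 62 left).
−31 → Feb 28, 1670 (end of Feb, 28 days; 31 left).
−28 → Jan 31, 1670 (end of Jan, 31 days; 3 left).
−3 → Jan 28, 1670.

January 28, 1670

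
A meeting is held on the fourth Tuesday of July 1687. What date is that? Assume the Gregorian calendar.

July 22, 1687

July 1, 1687 is a Tuesday.
The first Tuesday is therefore July 1 (same day).
The fourth Tuesday is 1 + 3×7 = July 22.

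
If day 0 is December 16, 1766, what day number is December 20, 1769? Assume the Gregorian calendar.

Dec 16, 1766 → Dec 16, 1767: 365 days.
Dec 16, 1767 → Dec 16, 1768: 366 days (Feb 29, 1768 is in that span).
Dec 16, 1768 → Jan 16, 1769: 31 days (December has 31).
Jan 16, 1769 → Feb 16, 1769: 31 days (January has 31).
Feb 16, 1769 → Mar 16, 1769: 28 days (February has 28).
Mar 16, 1769 → Apr 16, 1769: 31 days (March has 31).
Apr 16, 1769 → May 16, 1769: 30 days (April has 30).
May 16, 1769 → Jun 16, 1769: 31 days (May has 31).
Jun 16, 1769 → Jul 16, 1769: 30 days (June has 30).
Jul 16, 1769 → Aug 16, 1769: 31 days (July has 31).
Aug 16, 1769 → Sep 16, 1769: 31 days (August has 31).
Sep 16, 1769 → Oct 16, 1769: 30 days (September has 30).
Oct 16, 1769 → Nov 16, 1769: 31 days (October has 31).
Nov 16, 1769 → Dec 16, 1769: 30 days (November has 30).
Dec 16, 1769 → Dec 20, 1769: 4 days.
Total: 1100 days.

1100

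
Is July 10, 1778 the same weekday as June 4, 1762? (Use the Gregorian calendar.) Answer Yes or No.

From Jun 4, 1762 to Jul 10, 1778 is 5880 days.
5880 mod 7 = 0, so they are the same weekday.
(Jun 4, 1762 is a Friday; Jul 10, 1778 is a Friday.)

Yes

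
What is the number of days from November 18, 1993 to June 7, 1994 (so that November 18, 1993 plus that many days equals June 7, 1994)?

Nov 18, 1993 → Dec 18, 1993: 30 days (November has 30).
Dec 18, 1993 → Jan 18, 1994: 31 days (December has 31).
Jan 18, 1994 → Feb 18, 1994: 31 days (January has 31).
Feb 18, 1994 → Mar 18, 1994: 28 days (February has 28).
Mar 18, 1994 → Apr 18, 1994: 31 days (March has 31).
Apr 18, 1994 → May 18, 1994: 30 days (April has 30).
May 18, 1994 → Jun 7, 1994: 20 days.
Total: 201 days.

201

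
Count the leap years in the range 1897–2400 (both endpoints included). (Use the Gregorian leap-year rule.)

Multiples of 4 in [1897,2400]: 126.
Of those, multiples of 100: 6 (not leap unless ÷400).
Multiples of 400: 2.
Leap years = 126 − 6 + 2 = 122.

122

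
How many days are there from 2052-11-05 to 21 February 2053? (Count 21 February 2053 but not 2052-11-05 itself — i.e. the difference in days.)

108

Nov 5, 2052 → Dec 5, 2052: 30 days (November has 30).
Dec 5, 2052 → Jan 5, 2053: 31 days (December has 31).
Jan 5, 2053 → Feb 5, 2053: 31 days (January has 31).
Feb 5, 2053 → Feb 21, 2053: 16 days.
Total: 108 days.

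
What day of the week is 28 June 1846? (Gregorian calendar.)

Doomsday rule: the anchor day for the 1800s is Friday. For year 46: 46÷12 = 3 r 10, and 10÷4 = 2, so 3+10+2 = 15.
Friday + 15 ≡ Saturday — that's 1846's doomsday.
In June the doomsday date is Jun 6.
Jun 28 is 22 days after Jun 6; 22 mod 7 = 1, so Saturday + 1 = Sunday.

Sunday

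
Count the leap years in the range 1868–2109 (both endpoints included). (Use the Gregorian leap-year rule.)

59

Multiples of 4 in [1868,2109]: 61.
Of those, multiples of 100: 3 (not leap unless ÷400).
Multiples of 400: 1.
Leap years = 61 − 3 + 1 = 59.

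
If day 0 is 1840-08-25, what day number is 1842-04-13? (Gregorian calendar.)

Aug 25, 1840 → Aug 25, 1841: 365 days.
Aug 25, 1841 → Sep 25, 1841: 31 days (August has 31).
Sep 25, 1841 → Oct 25, 1841: 30 days (September has 30).
Oct 25, 1841 → Nov 25, 1841: 31 days (October has 31).
Nov 25, 1841 → Dec 25, 1841: 30 days (November has 30).
Dec 25, 1841 → Jan 25, 1842: 31 days (December has 31).
Jan 25, 1842 → Feb 25, 1842: 31 days (January has 31).
Feb 25, 1842 → Mar 25, 1842: 28 days (February has 28).
Mar 25, 1842 → Apr 13, 1842: 19 days.
Total: 596 days.

596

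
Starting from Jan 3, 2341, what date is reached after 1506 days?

+365 (one year) → Jan 3, 2342 (1141 left).
+365 (one year) → Jan 3, 2343 (776 left).
+365 (one year) → Jan 3, 2344 (411 left).
+366 (one year; includes Feb 29, 2344) → Jan 3, 2345 (45 left).
Jan has 31 days: +29 → Feb 1, 2345 (16 left).
+16 → Feb 17, 2345.

February 17, 2345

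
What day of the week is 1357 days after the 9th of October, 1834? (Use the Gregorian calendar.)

Wednesday

First find the weekday of Oct 9, 1834. Doomsday rule: the anchor day for the 1800s is Friday. For year 34: 34÷12 = 2 r 10, and 10÷4 = 2, so 2+10+2 = 14.
Friday + 14 ≡ Friday — that's 1834's doomsday.
In October the doomsday date is Oct 10.
Oct 9 is 1 day before Oct 10; 1 mod 7 = 1, so Friday − 1 = Thursday.
1357 mod 7 = 6, so 1357 days after a Thursday is Thursday + 6 = Wednesday.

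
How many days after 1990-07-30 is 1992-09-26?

Jul 30, 1990 → Jul 30, 1991: 365 days.
Jul 30, 1991 → Jul 30, 1992: 366 days (Feb 29, 1992 is in that span).
Jul 30, 1992 → Aug 30, 1992: 31 days (July has 31).
Aug 30, 1992 → Sep 26, 1992: 27 days.
Total: 789 days.

789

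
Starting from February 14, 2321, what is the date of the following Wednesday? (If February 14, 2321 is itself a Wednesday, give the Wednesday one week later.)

February 16, 2321

Feb 14, 2321 is a Monday.
From Monday to the next Wednesday is 2 days.
Feb 14, 2321 + 2 = Feb 16, 2321.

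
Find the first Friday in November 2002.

November 1, 2002 is a Friday.
The first Friday is therefore November 1 (same day).

November 1, 2002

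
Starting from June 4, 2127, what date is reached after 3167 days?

February 4, 2136

+366 (one year; includes Feb 29, 2128) → Jun 4, 2128 (2801 left).
+365 (one year) → Jun 4, 2129 (2436 left).
+365 (one year) → Jun 4, 2130 (2071 left).
+365 (one year) → Jun 4, 2131 (1706 left).
+366 (one year; includes Feb 29, 2132) → Jun 4, 2132 (1340 left).
+365 (one year) → Jun 4, 2133 (975 left).
+365 (one year) → Jun 4, 2134 (610 left).
+365 (one year) → Jun 4, 2135 (245 left).
Jun has 30 days: +27 → Jul 1, 2135 (218 left).
Jul has 31 days: +31 → Aug 1, 2135 (187 left).
Aug has 31 days: +31 → Sep 1, 2135 (156 left).
Sep has 30 days: +30 → Oct 1, 2135 (126 left).
Oct has 31 days: +31 → Nov 1, 2135 (95 left).
Nov has 30 days: +30 → Dec 1, 2135 (65 left).
Dec has 31 days: +31 → Jan 1, 2136 (34 left).
Jan has 31 days: +31 → Feb 1, 2136 (3 left).
+3 → Feb 4, 2136.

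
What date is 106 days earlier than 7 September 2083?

−7 → Aug 31, 2083 (end of Aug, 31 days; 99 left).
−31 → Jul 31, 2083 (end of Jul, 31 days; 68 left).
−31 → Jun 30, 2083 (end of Jun, 30 days; 37 left).
−30 → May 31, 2083 (end of May, 31 days; 7 left).
−7 → May 24, 2083.

May 24, 2083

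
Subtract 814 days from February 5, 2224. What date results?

−365 (one year) → Feb 5, 2223 (449 left).
−365 (one year) → Feb 5, 2222 (84 left).
−5 → Jan 31, 2222 (end of Jan, 31 days; 79 left).
−31 → Dec 31, 2221 (end of Dec, 31 days; 48 left).
−31 → Nov 30, 2221 (end of Nov, 30 days; 17 left).
−17 → Nov 13, 2221.

November 13, 2221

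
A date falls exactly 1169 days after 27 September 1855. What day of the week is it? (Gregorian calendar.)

Sep 27, 1855 is a Thursday.
1169 mod 7 = 0, so 1169 days after a Thursday is Thursday + 0 = Thursday.

Thursday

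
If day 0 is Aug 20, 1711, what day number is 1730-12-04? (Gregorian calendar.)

7046

Aug 20, 1711 → Aug 20, 1712: 366 days (Feb 29, 1712 is in that span).
Aug 20, 1712 → Aug 20, 1713: 365 days.
Aug 20, 1713 → Aug 20, 1714: 365 days.
Aug 20, 1714 → Aug 20, 1715: 365 days.
Aug 20, 1715 → Aug 20, 1716: 366 days (Feb 29, 1716 is in that span).
Aug 20, 1716 → Aug 20, 1717: 365 days.
Aug 20, 1717 → Aug 20, 1718: 365 days.
Aug 20, 1718 → Aug 20, 1719: 365 days.
Aug 20, 1719 → Aug 20, 1720: 366 days (Feb 29, 1720 is in that span).
Aug 20, 1720 → Aug 20, 1721: 365 days.
Aug 20, 1721 → Aug 20, 1722: 365 days.
Aug 20, 1722 → Aug 20, 1723: 365 days.
Aug 20, 1723 → Aug 20, 1724: 366 days (Feb 29, 1724 is in that span).
Aug 20, 1724 → Aug 20, 1725: 365 days.
Aug 20, 1725 → Aug 20, 1726: 365 days.
Aug 20, 1726 → Aug 20, 1727: 365 days.
Aug 20, 1727 → Aug 20, 1728: 366 days (Feb 29, 1728 is in that span).
Aug 20, 1728 → Aug 20, 1729: 365 days.
Aug 20, 1729 → Aug 20, 1730: 365 days.
Aug 20, 1730 → Sep 20, 1730: 31 days (August has 31).
Sep 20, 1730 → Oct 20, 1730: 30 days (September has 30).
Oct 20, 1730 → Nov 20, 1730: 31 days (October has 31).
Nov 20, 1730 → Dec 4, 1730: 14 days.
Total: 7046 days.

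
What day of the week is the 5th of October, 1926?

Tuesday

January 1, 1926 is a Friday.
Jan 1, 1926 → Feb 1, 1926: 31 days (January has 31).
Feb 1, 1926 → Mar 1, 1926: 28 days (February has 28).
Mar 1, 1926 → Apr 1, 1926: 31 days (March has 31).
Apr 1, 1926 → May 1, 1926: 30 days (April has 30).
May 1, 1926 → Jun 1, 1926: 31 days (May has 31).
Jun 1, 1926 → Jul 1, 1926: 30 days (June has 30).
Jul 1, 1926 → Aug 1, 1926: 31 days (July has 31).
Aug 1, 1926 → Sep 1, 1926: 31 days (August has 31).
Sep 1, 1926 → Oct 1, 1926: 30 days (September has 30).
Oct 1, 1926 → Oct 5, 1926: 4 days.
Total: 277 days.
277 mod 7 = 4, so Friday + 4 = Tuesday.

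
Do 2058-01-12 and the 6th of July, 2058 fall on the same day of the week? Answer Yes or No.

Yes

From Jan 12, 2058 to Jul 6, 2058 is 175 days.
175 mod 7 = 0, so they are the same weekday.
(Jan 12, 2058 is a Saturday; Jul 6, 2058 is a Saturday.)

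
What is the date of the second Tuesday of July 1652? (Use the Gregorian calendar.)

July 1, 1652 is a Monday.
The first Tuesday is therefore July 2 (1 days later).
The second Tuesday is 2 + 1×7 = July 9.

July 9, 1652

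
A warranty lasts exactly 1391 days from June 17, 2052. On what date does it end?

April 8, 2056

+365 (one year) → Jun 17, 2053 (1026 left).
+365 (one year) → Jun 17, 2054 (661 left).
+365 (one year) → Jun 17, 2055 (296 left).
Jun has 30 days: +14 → Jul 1, 2055 (282 left).
Jul has 31 days: +31 → Aug 1, 2055 (251 left).
Aug has 31 days: +31 → Sep 1, 2055 (220 left).
Sep has 30 days: +30 → Oct 1, 2055 (190 left).
Oct has 31 days: +31 → Nov 1, 2055 (159 left).
Nov has 30 days: +30 → Dec 1, 2055 (129 left).
Dec has 31 days: +31 → Jan 1, 2056 (98 left).
Jan has 31 days: +31 → Feb 1, 2056 (67 left).
Feb has 29 days: +29 → Mar 1, 2056 (38 left).
Mar has 31 days: +31 → Apr 1, 2056 (7 left).
+7 → Apr 8, 2056.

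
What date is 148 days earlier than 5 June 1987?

January 8, 1987

−5 → May 31, 1987 (end of May, 31 days; 143 left).
−31 → Apr 30, 1987 (end of Apr, 30 days; 112 left).
−30 → Mar 31, 1987 (end of Mar, 31 days; 82 left).
−31 → Feb 28, 1987 (end of Feb, 28 days; 51 left).
−28 → Jan 31, 1987 (end of Jan, 31 days; 23 left).
−23 → Jan 8, 1987.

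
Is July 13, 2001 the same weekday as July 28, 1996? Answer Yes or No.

From Jul 28, 1996 to Jul 13, 2001 is 1811 days.
1811 mod 7 = 5, so they are different weekdays.
(Jul 28, 1996 is a Sunday; Jul 13, 2001 is a Friday.)

No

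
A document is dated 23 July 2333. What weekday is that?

Doomsday rule: the anchor day for the 2300s is Wednesday. For year 33: 33÷12 = 2 r 9, and 9÷4 = 2, so 2+9+2 = 13.
Wednesday + 13 ≡ Tuesday — that's 2333's doomsday.
In July the doomsday date is Jul 11.
Jul 23 is 12 days after Jul 11; 12 mod 7 = 5, so Tuesday + 5 = Sunday.

Sunday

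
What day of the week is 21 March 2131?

Doomsday rule: the anchor day for the 2100s is Sunday. For year 31: 31÷12 = 2 r 7, and 7÷4 = 1, so 2+7+1 = 10.
Sunday + 10 ≡ Wednesday — that's 2131's doomsday.
In March the doomsday date is Mar 14.
Mar 21 is 7 days after Mar 14; 7 mod 7 = 0, so Wednesday + 0 = Wednesday.

Wednesday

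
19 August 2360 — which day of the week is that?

Friday

Doomsday rule: the anchor day for the 2300s is Wednesday. For year 60: 60÷12 = 5 r 0, and 0÷4 = 0, so 5+0+0 = 5.
Wednesday + 5 ≡ Monday — that's 2360's doomsday.
In August the doomsday date is Aug 8.
Aug 19 is 11 days after Aug 8; 11 mod 7 = 4, so Monday + 4 = Friday.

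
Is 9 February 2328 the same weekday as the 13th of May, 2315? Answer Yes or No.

From May 13, 2315 to Feb 9, 2328 is 4655 days.
4655 mod 7 = 0, so they are the same weekday.
(May 13, 2315 is a Thursday; Feb 9, 2328 is a Thursday.)

Yes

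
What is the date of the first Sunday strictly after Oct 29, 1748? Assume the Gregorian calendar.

Oct 29, 1748 is a Tuesday.
From Tuesday to the next Sunday is 5 days.
Oct 29, 1748 + 5 = Nov 3, 1748.

November 3, 1748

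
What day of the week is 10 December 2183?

Wednesday

Doomsday rule: the anchor day for the 2100s is Sunday. For year 83: 83÷12 = 6 r 11, and 11÷4 = 2, so 6+11+2 = 19.
Sunday + 19 ≡ Friday — that's 2183's doomsday.
In December the doomsday date is Dec 12.
Dec 10 is 2 days before Dec 12; 2 mod 7 = 2, so Friday − 2 = Wednesday.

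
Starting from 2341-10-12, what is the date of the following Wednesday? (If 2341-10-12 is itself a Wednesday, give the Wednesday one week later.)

Oct 12, 2341 is a Sunday.
From Sunday to the next Wednesday is 3 days.
Oct 12, 2341 + 3 = Oct 15, 2341.

October 15, 2341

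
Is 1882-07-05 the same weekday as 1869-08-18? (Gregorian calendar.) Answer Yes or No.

From Aug 18, 1869 to Jul 5, 1882 is 4704 days.
4704 mod 7 = 0, so they are the same weekday.
(Aug 18, 1869 is a Wednesday; Jul 5, 1882 is a Wednesday.)

Yes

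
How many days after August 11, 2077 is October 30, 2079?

Aug 11, 2077 → Aug 11, 2078: 365 days.
Aug 11, 2078 → Aug 11, 2079: 365 days.
Aug 11, 2079 → Sep 11, 2079: 31 days (August has 31).
Sep 11, 2079 → Oct 11, 2079: 30 days (September has 30).
Oct 11, 2079 → Oct 30, 2079: 19 days.
Total: 810 days.

810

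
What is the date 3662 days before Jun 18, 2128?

June 9, 2118

−366 (one year; includes Feb 29, 2128) → Jun 18, 2127 (3296 left).
−365 (one year) → Jun 18, 2126 (2931 left).
−365 (one year) → Jun 18, 2125 (2566 left).
−365 (one year) → Jun 18, 2124 (2201 left).
−366 (one year; includes Feb 29, 2124) → Jun 18, 2123 (1835 left).
−365 (one year) → Jun 18, 2122 (1470 left).
−365 (one year) → Jun 18, 2121 (1105 left).
−365 (one year) → Jun 18, 2120 (740 left).
−366 (one year; includes Feb 29, 2120) → Jun 18, 2119 (374 left).
−18 → May 31, 2119 (end of May, 31 days; 356 left).
−31 → Apr 30, 2119 (end of Apr, 30 days; 325 left).
−30 → Mar 31, 2119 (end of Mar, 31 days; 295 left).
−31 → Feb 28, 2119 (end of Feb, 28 days; 264 left).
−28 → Jan 31, 2119 (end of Jan, 31 days; 236 left).
−31 → Dec 31, 2118 (end of Dec, 31 days; 205 left).
−31 → Nov 30, 2118 (end of Nov, 30 days; 174 left).
−30 → Oct 31, 2118 (end of Oct, 31 days; 144 left).
−31 → Sep 30, 2118 (end of Sep, 30 days; 113 left).
−30 → Aug 31, 2118 (end of Aug, 31 days; 83 left).
−31 → Jul 31, 2118 (end of Jul, 31 days; 52 left).
−31 → Jun 30, 2118 (end of Jun, 30 days; 21 left).
−21 → Jun 9, 2118.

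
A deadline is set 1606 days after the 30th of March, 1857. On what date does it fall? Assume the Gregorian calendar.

+365 (one year) → Mar 30, 1858 (1241 left).
+365 (one year) → Mar 30, 1859 (876 left).
+366 (one year; includes Feb 29, 1860) → Mar 30, 1860 (510 left).
+365 (one year) → Mar 30, 1861 (145 left).
Mar has 31 days: +2 → Apr 1, 1861 (143 left).
Apr has 30 days: +30 → May 1, 1861 (113 left).
May has 31 days: +31 → Jun 1, 1861 (82 left).
Jun has 30 days: +30 → Jul 1, 1861 (52 left).
Jul has 31 days: +31 → Aug 1, 1861 (21 left).
+21 → Aug 22, 1861.

August 22, 1861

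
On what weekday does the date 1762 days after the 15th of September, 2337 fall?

Monday

Sep 15, 2337 is a Wednesday.
1762 mod 7 = 5, so 1762 days after a Wednesday is Wednesday + 5 = Monday.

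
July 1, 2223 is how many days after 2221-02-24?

Feb 24, 2221 → Feb 24, 2222: 365 days.
Feb 24, 2222 → Feb 24, 2223: 365 days.
Feb 24, 2223 → Mar 24, 2223: 28 days (February has 28).
Mar 24, 2223 → Apr 24, 2223: 31 days (March has 31).
Apr 24, 2223 → May 24, 2223: 30 days (April has 30).
May 24, 2223 → Jun 24, 2223: 31 days (May has 31).
Jun 24, 2223 → Jul 1, 2223: 7 days.
Total: 857 days.

857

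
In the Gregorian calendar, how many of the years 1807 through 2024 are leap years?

Multiples of 4 in [1807,2024]: 55.
Of those, multiples of 100: 2 (not leap unless ÷400).
Multiples of 400: 1.
Leap years = 55 − 2 + 1 = 54.

54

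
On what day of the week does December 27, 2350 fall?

Wednesday

Doomsday rule: the anchor day for the 2300s is Wednesday. For year 50: 50÷12 = 4 r 2, and 2÷4 = 0, so 4+2+0 = 6.
Wednesday + 6 ≡ Tuesday — that's 2350's doomsday.
In December the doomsday date is Dec 12.
Dec 27 is 15 days after Dec 12; 15 mod 7 = 1, so Tuesday + 1 = Wednesday.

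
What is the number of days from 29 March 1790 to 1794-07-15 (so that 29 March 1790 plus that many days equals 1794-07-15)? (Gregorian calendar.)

Mar 29, 1790 → Mar 29, 1791: 365 days.
Mar 29, 1791 → Mar 29, 1792: 366 days (Feb 29, 1792 is in that span).
Mar 29, 1792 → Mar 29, 1793: 365 days.
Mar 29, 1793 → Mar 29, 1794: 365 days.
Mar 29, 1794 → Apr 29, 1794: 31 days (March has 31).
Apr 29, 1794 → May 29, 1794: 30 days (April has 30).
May 29, 1794 → Jun 29, 1794: 31 days (May has 31).
Jun 29, 1794 → Jul 15, 1794: 16 days.
Total: 1569 days.

1569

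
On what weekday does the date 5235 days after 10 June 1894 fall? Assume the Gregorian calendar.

Saturday

First find the weekday of Jun 10, 1894. Doomsday rule: the anchor day for the 1800s is Friday. For year 94: 94÷12 = 7 r 10, and 10÷4 = 2, so 7+10+2 = 19.
Friday + 19 ≡ Wednesday — that's 1894's doomsday.
In June the doomsday date is Jun 6.
Jun 10 is 4 days after Jun 6; 4 mod 7 = 4, so Wednesday + 4 = Sunday.
5235 mod 7 = 6, so 5235 days after a Sunday is Sunday + 6 = Saturday.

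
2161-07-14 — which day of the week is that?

Doomsday rule: the anchor day for the 2100s is Sunday. For year 61: 61÷12 = 5 r 1, and 1÷4 = 0, so 5+1+0 = 6.
Sunday + 6 ≡ Saturday — that's 2161's doomsday.
In July the doomsday date is Jul 11.
Jul 14 is 3 days after Jul 11; 3 mod 7 = 3, so Saturday + 3 = Tuesday.

Tuesday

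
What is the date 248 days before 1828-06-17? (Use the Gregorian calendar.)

October 13, 1827

−17 → May 31, 1828 (end of May, 31 days; 231 left).
−31 → Apr 30, 1828 (end of Apr, 30 days; 200 left).
−30 → Mar 31, 1828 (end of Mar, 31 days; 170 left).
−31 → Feb 29, 1828 (end of Feb, 29 days; 139 left).
−29 → Jan 31, 1828 (end of Jan, 31 days; 110 left).
−31 → Dec 31, 1827 (end of Dec, 31 days; 79 left).
−31 → Nov 30, 1827 (end of Nov, 30 days; 48 left).
−30 → Oct 31, 1827 (end of Oct, 31 days; 18 left).
−18 → Oct 13, 1827.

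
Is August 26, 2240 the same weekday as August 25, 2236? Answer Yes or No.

From Aug 25, 2236 to Aug 26, 2240 is 1462 days.
1462 mod 7 = 6, so they are different weekdays.
(Aug 25, 2236 is a Thursday; Aug 26, 2240 is a Wednesday.)

No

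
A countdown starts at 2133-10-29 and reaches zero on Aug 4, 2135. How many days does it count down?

644

Oct 29, 2133 → Oct 29, 2134: 365 days.
Oct 29, 2134 → Nov 29, 2134: 31 days (October has 31).
Nov 29, 2134 → Dec 29, 2134: 30 days (November has 30).
Dec 29, 2134 → Jan 29, 2135: 31 days (December has 31).
Jan 29, 2135 → Feb 28, 2135: 30 days (January has 31).
Feb 28, 2135 → Mar 28, 2135: 28 days (February has 28).
Mar 28, 2135 → Apr 28, 2135: 31 days (March has 31).
Apr 28, 2135 → May 28, 2135: 30 days (April has 30).
May 28, 2135 → Jun 28, 2135: 31 days (May has 31).
Jun 28, 2135 → Jul 28, 2135: 30 days (June has 30).
Jul 28, 2135 → Aug 4, 2135: 7 days.
Total: 644 days.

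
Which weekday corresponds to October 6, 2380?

Doomsday rule: the anchor day for the 2300s is Wednesday. For year 80: 80÷12 = 6 r 8, and 8÷4 = 2, so 6+8+2 = 16.
Wednesday + 16 ≡ Friday — that's 2380's doomsday.
In October the doomsday date is Oct 10.
Oct 6 is 4 days before Oct 10; 4 mod 7 = 4, so Friday − 4 = Monday.

Monday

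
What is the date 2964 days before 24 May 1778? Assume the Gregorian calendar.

−365 (one year) → May 24, 1777 (2599 left).
−365 (one year) → May 24, 1776 (2234 left).
−366 (one year; includes Feb 29, 1776) → May 24, 1775 (1868 left).
−365 (one year) → May 24, 1774 (1503 left).
−365 (one year) → May 24, 1773 (1138 left).
−365 (one year) → May 24, 1772 (773 left).
−366 (one year; includes Feb 29, 1772) → May 24, 1771 (407 left).
−365 (one year) → May 24, 1770 (42 left).
−24 → Apr 30, 1770 (end of Apr, 30 days; 18 left).
−18 → Apr 12, 1770.

April 12, 1770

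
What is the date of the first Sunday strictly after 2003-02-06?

February 9, 2003

Feb 6, 2003 is a Thursday.
From Thursday to the next Sunday is 3 days.
Feb 6, 2003 + 3 = Feb 9, 2003.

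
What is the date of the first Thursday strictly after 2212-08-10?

August 13, 2212

Aug 10, 2212 is a Monday.
From Monday to the next Thursday is 3 days.
Aug 10, 2212 + 3 = Aug 13, 2212.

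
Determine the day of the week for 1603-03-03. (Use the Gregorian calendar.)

Doomsday rule: the anchor day for the 1600s is Tuesday. For year 03: 3÷12 = 0 r 3, and 3÷4 = 0, so 0+3+0 = 3.
Tuesday + 3 ≡ Friday — that's 1603's doomsday.
In March the doomsday date is Mar 14.
Mar 3 is 11 days before Mar 14; 11 mod 7 = 4, so Friday − 4 = Monday.

Monday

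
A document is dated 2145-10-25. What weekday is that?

Doomsday rule: the anchor day for the 2100s is Sunday. For year 45: 45÷12 = 3 r 9, and 9÷4 = 2, so 3+9+2 = 14.
Sunday + 14 ≡ Sunday — that's 2145's doomsday.
In October the doomsday date is Oct 10.
Oct 25 is 15 days after Oct 10; 15 mod 7 = 1, so Sunday + 1 = Monday.

Monday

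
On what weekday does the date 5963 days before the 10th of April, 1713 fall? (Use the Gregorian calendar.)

First find the weekday of Apr 10, 1713. Doomsday rule: the anchor day for the 1700s is Sunday. For year 13: 13÷12 = 1 r 1, and 1÷4 = 0, so 1+1+0 = 2.
Sunday + 2 ≡ Tuesday — that's 1713's doomsday.
In April the doomsday date is Apr 4.
Apr 10 is 6 days after Apr 4; 6 mod 7 = 6, so Tuesday + 6 = Monday.
5963 mod 7 = 6, so 5963 days before a Monday is Monday − 6 = Tuesday.

Tuesday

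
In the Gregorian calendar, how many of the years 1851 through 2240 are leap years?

95

Multiples of 4 in [1851,2240]: 98.
Of those, multiples of 100: 4 (not leap unless ÷400).
Multiples of 400: 1.
Leap years = 98 − 4 + 1 = 95.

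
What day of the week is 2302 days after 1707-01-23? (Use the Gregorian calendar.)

First find the weekday of Jan 23, 1707. Doomsday rule: the anchor day for the 1700s is Sunday. For year 07: 7÷12 = 0 r 7, and 7÷4 = 1, so 0+7+1 = 8.
Sunday + 8 ≡ Monday — that's 1707's doomsday.
In January the doomsday date is Jan 3 (1707 is not a leap year).
Jan 23 is 20 days after Jan 3; 20 mod 7 = 6, so Monday + 6 = Sunday.
2302 mod 7 = 6, so 2302 days after a Sunday is Sunday + 6 = Saturday.

Saturday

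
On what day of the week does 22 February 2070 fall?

Doomsday rule: the anchor day for the 2000s is Tuesday. For year 70: 70÷12 = 5 r 10, and 10÷4 = 2, so 5+10+2 = 17.
Tuesday + 17 ≡ Friday — that's 2070's doomsday.
In February the doomsday date is Feb 28 (2070 is not a leap year).
Feb 22 is 6 days before Feb 28; 6 mod 7 = 6, so Friday − 6 = Saturday.

Saturday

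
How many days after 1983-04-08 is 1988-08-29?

1970

Apr 8, 1983 → Apr 8, 1984: 366 days (Feb 29, 1984 is in that span).
Apr 8, 1984 → Apr 8, 1985: 365 days.
Apr 8, 1985 → Apr 8, 1986: 365 days.
Apr 8, 1986 → Apr 8, 1987: 365 days.
Apr 8, 1987 → Apr 8, 1988: 366 days (Feb 29, 1988 is in that span).
Apr 8, 1988 → May 8, 1988: 30 days (April has 30).
May 8, 1988 → Jun 8, 1988: 31 days (May has 31).
Jun 8, 1988 → Jul 8, 1988: 30 days (June has 30).
Jul 8, 1988 → Aug 8, 1988: 31 days (July has 31).
Aug 8, 1988 → Aug 29, 1988: 21 days.
Total: 1970 days.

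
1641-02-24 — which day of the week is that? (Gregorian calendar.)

Doomsday rule: the anchor day for the 1600s is Tuesday. For year 41: 41÷12 = 3 r 5, and 5÷4 = 1, so 3+5+1 = 9.
Tuesday + 9 ≡ Thursday — that's 1641's doomsday.
In February the doomsday date is Feb 28 (1641 is not a leap year).
Feb 24 is 4 days before Feb 28; 4 mod 7 = 4, so Thursday − 4 = Sunday.

Sunday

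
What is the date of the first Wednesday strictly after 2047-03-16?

March 20, 2047

Mar 16, 2047 is a Saturday.
From Saturday to the next Wednesday is 4 days.
Mar 16, 2047 + 4 = Mar 20, 2047.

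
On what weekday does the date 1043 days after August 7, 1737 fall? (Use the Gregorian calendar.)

First find the weekday of Aug 7, 1737. Doomsday rule: the anchor day for the 1700s is Sunday. For year 37: 37÷12 = 3 r 1, and 1÷4 = 0, so 3+1+0 = 4.
Sunday + 4 ≡ Thursday — that's 1737's doomsday.
In August the doomsday date is Aug 8.
Aug 7 is 1 day before Aug 8; 1 mod 7 = 1, so Thursday − 1 = Wednesday.
1043 mod 7 = 0, so 1043 days after a Wednesday is Wednesday + 0 = Wednesday.

Wednesday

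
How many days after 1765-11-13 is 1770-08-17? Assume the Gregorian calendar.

1738

Nov 13, 1765 → Nov 13, 1766: 365 days.
Nov 13, 1766 → Nov 13, 1767: 365 days.
Nov 13, 1767 → Nov 13, 1768: 366 days (Feb 29, 1768 is in that span).
Nov 13, 1768 → Nov 13, 1769: 365 days.
Nov 13, 1769 → Dec 13, 1769: 30 days (November has 30).
Dec 13, 1769 → Jan 13, 1770: 31 days (December has 31).
Jan 13, 1770 → Feb 13, 1770: 31 days (January has 31).
Feb 13, 1770 → Mar 13, 1770: 28 days (February has 28).
Mar 13, 1770 → Apr 13, 1770: 31 days (March has 31).
Apr 13, 1770 → May 13, 1770: 30 days (April has 30).
May 13, 1770 → Jun 13, 1770: 31 days (May has 31).
Jun 13, 1770 → Jul 13, 1770: 30 days (June has 30).
Jul 13, 1770 → Aug 13, 1770: 31 days (July has 31).
Aug 13, 1770 → Aug 17, 1770: 4 days.
Total: 1738 days.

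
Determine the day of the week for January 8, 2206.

Wednesday

January 1, 2206 is a Wednesday.
Jan 1, 2206 → Jan 8, 2206: 7 days.
Total: 7 days.
7 mod 7 = 0, so Wednesday + 0 = Wednesday.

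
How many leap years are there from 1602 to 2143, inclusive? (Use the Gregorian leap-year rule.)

Multiples of 4 in [1602,2143]: 135.
Of those, multiples of 100: 5 (not leap unless ÷400).
Multiples of 400: 1.
Leap years = 135 − 5 + 1 = 131.

131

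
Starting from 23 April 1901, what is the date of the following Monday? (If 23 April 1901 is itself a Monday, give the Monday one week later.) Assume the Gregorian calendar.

Apr 23, 1901 is a Tuesday.
From Tuesday to the next Monday is 6 days.
Apr 23, 1901 + 6 = Apr 29, 1901.

April 29, 1901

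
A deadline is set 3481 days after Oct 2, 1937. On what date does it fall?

April 14, 1947

+365 (one year) → Oct 2, 1938 (3116 left).
+365 (one year) → Oct 2, 1939 (2751 left).
+366 (one year; includes Feb 29, 1940) → Oct 2, 1940 (2385 left).
+365 (one year) → Oct 2, 1941 (2020 left).
+365 (one year) → Oct 2, 1942 (1655 left).
+365 (one year) → Oct 2, 1943 (1290 left).
+366 (one year; includes Feb 29, 1944) → Oct 2, 1944 (924 left).
+365 (one year) → Oct 2, 1945 (559 left).
+365 (one year) → Oct 2, 1946 (194 left).
Oct has 31 days: +30 → Nov 1, 1946 (164 left).
Nov has 30 days: +30 → Dec 1, 1946 (134 left).
Dec has 31 days: +31 → Jan 1, 1947 (103 left).
Jan has 31 days: +31 → Feb 1, 1947 (72 left).
Feb has 28 days: +28 → Mar 1, 1947 (44 left).
Mar has 31 days: +31 → Apr 1, 1947 (13 left).
+13 → Apr 14, 1947.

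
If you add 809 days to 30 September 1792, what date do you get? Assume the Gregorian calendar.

December 18, 1794

+365 (one year) → Sep 30, 1793 (444 left).
+365 (one year) → Sep 30, 1794 (79 left).
Sep has 30 days: +1 → Oct 1, 1794 (78 left).
Oct has 31 days: +31 → Nov 1, 1794 (47 left).
Nov has 30 days: +30 → Dec 1, 1794 (17 left).
+17 → Dec 18, 1794.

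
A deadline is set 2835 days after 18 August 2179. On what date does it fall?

May 23, 2187

+366 (one year; includes Feb 29, 2180) → Aug 18, 2180 (2469 left).
+365 (one year) → Aug 18, 2181 (2104 left).
+365 (one year) → Aug 18, 2182 (1739 left).
+365 (one year) → Aug 18, 2183 (1374 left).
+366 (one year; includes Feb 29, 2184) → Aug 18, 2184 (1008 left).
+365 (one year) → Aug 18, 2185 (643 left).
+365 (one year) → Aug 18, 2186 (278 left).
Aug has 31 days: +14 → Sep 1, 2186 (264 left).
Sep has 30 days: +30 → Oct 1, 2186 (234 left).
Oct has 31 days: +31 → Nov 1, 2186 (203 left).
Nov has 30 days: +30 → Dec 1, 2186 (173 left).
Dec has 31 days: +31 → Jan 1, 2187 (142 left).
Jan has 31 days: +31 → Feb 1, 2187 (111 left).
Feb has 28 days: +28 → Mar 1, 2187 (83 left).
Mar has 31 days: +31 → Apr 1, 2187 (52 left).
Apr has 30 days: +30 → May 1, 2187 (22 left).
+22 → May 23, 2187.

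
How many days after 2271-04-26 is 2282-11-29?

4235

Apr 26, 2271 → Apr 26, 2272: 366 days (Feb 29, 2272 is in that span).
Apr 26, 2272 → Apr 26, 2273: 365 days.
Apr 26, 2273 → Apr 26, 2274: 365 days.
Apr 26, 2274 → Apr 26, 2275: 365 days.
Apr 26, 2275 → Apr 26, 2276: 366 days (Feb 29, 2276 is in that span).
Apr 26, 2276 → Apr 26, 2277: 365 days.
Apr 26, 2277 → Apr 26, 2278: 365 days.
Apr 26, 2278 → Apr 26, 2279: 365 days.
Apr 26, 2279 → Apr 26, 2280: 366 days (Feb 29, 2280 is in that span).
Apr 26, 2280 → Apr 26, 2281: 365 days.
Apr 26, 2281 → Apr 26, 2282: 365 days.
Apr 26, 2282 → May 26, 2282: 30 days (April has 30).
May 26, 2282 → Jun 26, 2282: 31 days (May has 31).
Jun 26, 2282 → Jul 26, 2282: 30 days (June has 30).
Jul 26, 2282 → Aug 26, 2282: 31 days (July has 31).
Aug 26, 2282 → Sep 26, 2282: 31 days (August has 31).
Sep 26, 2282 → Oct 26, 2282: 30 days (September has 30).
Oct 26, 2282 → Nov 26, 2282: 31 days (October has 31).
Nov 26, 2282 → Nov 29, 2282: 3 days.
Total: 4235 days.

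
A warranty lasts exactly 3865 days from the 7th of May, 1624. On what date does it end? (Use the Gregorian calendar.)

+365 (one year) → May 7, 1625 (3500 left).
+365 (one year) → May 7, 1626 (3135 left).
+365 (one year) → May 7, 1627 (2770 left).
+366 (one year; includes Feb 29, 1628) → May 7, 1628 (2404 left).
+365 (one year) → May 7, 1629 (2039 left).
+365 (one year) → May 7, 1630 (1674 left).
+365 (one year) → May 7, 1631 (1309 left).
+366 (one year; includes Feb 29, 1632) → May 7, 1632 (943 left).
+365 (one year) → May 7, 1633 (578 left).
+365 (one year) → May 7, 1634 (213 left).
May has 31 days: +25 → Jun 1, 1634 (188 left).
Jun has 30 days: +30 → Jul 1, 1634 (158 left).
Jul has 31 days: +31 → Aug 1, 1634 (127 left).
Aug has 31 days: +31 → Sep 1, 1634 (96 left).
Sep has 30 days: +30 → Oct 1, 1634 (66 left).
Oct has 31 days: +31 → Nov 1, 1634 (35 left).
Nov has 30 days: +30 → Dec 1, 1634 (5 left).
+5 → Dec 6, 1634.

December 6, 1634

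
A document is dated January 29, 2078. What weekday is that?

Saturday

Doomsday rule: the anchor day for the 2000s is Tuesday. For year 78: 78÷12 = 6 r 6, and 6÷4 = 1, so 6+6+1 = 13.
Tuesday + 13 ≡ Monday — that's 2078's doomsday.
In January the doomsday date is Jan 3 (2078 is not a leap year).
Jan 29 is 26 days after Jan 3; 26 mod 7 = 5, so Monday + 5 = Saturday.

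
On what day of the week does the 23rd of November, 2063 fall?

Friday

January 1, 2063 is a Monday.
Jan 1, 2063 → Feb 1, 2063: 31 days (January has 31).
Feb 1, 2063 → Mar 1, 2063: 28 days (February has 28).
Mar 1, 2063 → Apr 1, 2063: 31 days (March has 31).
Apr 1, 2063 → May 1, 2063: 30 days (April has 30).
May 1, 2063 → Jun 1, 2063: 31 days (May has 31).
Jun 1, 2063 → Jul 1, 2063: 30 days (June has 30).
Jul 1, 2063 → Aug 1, 2063: 31 days (July has 31).
Aug 1, 2063 → Sep 1, 2063: 31 days (August has 31).
Sep 1, 2063 → Oct 1, 2063: 30 days (September has 30).
Oct 1, 2063 → Nov 1, 2063: 31 days (October has 31).
Nov 1, 2063 → Nov 23, 2063: 22 days.
Total: 326 days.
326 mod 7 = 4, so Monday + 4 = Friday.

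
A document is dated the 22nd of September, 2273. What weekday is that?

Doomsday rule: the anchor day for the 2200s is Friday. For year 73: 73÷12 = 6 r 1, and 1÷4 = 0, so 6+1+0 = 7.
Friday + 7 ≡ Friday — that's 2273's doomsday.
In September the doomsday date is Sep 5.
Sep 22 is 17 days after Sep 5; 17 mod 7 = 3, so Friday + 3 = Monday.

Monday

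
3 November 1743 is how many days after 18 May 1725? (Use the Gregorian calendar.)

6743

May 18, 1725 → May 18, 1726: 365 days.
May 18, 1726 → May 18, 1727: 365 days.
May 18, 1727 → May 18, 1728: 366 days (Feb 29, 1728 is in that span).
May 18, 1728 → May 18, 1729: 365 days.
May 18, 1729 → May 18, 1730: 365 days.
May 18, 1730 → May 18, 1731: 365 days.
May 18, 1731 → May 18, 1732: 366 days (Feb 29, 1732 is in that span).
May 18, 1732 → May 18, 1733: 365 days.
May 18, 1733 → May 18, 1734: 365 days.
May 18, 1734 → May 18, 1735: 365 days.
May 18, 1735 → May 18, 1736: 366 days (Feb 29, 1736 is in that span).
May 18, 1736 → May 18, 1737: 365 days.
May 18, 1737 → May 18, 1738: 365 days.
May 18, 1738 → May 18, 1739: 365 days.
May 18, 1739 → May 18, 1740: 366 days (Feb 29, 1740 is in that span).
May 18, 1740 → May 18, 1741: 365 days.
May 18, 1741 → May 18, 1742: 365 days.
May 18, 1742 → May 18, 1743: 365 days.
May 18, 1743 → Jun 18, 1743: 31 days (May has 31).
Jun 18, 1743 → Jul 18, 1743: 30 days (June has 30).
Jul 18, 1743 → Aug 18, 1743: 31 days (July has 31).
Aug 18, 1743 → Sep 18, 1743: 31 days (August has 31).
Sep 18, 1743 → Oct 18, 1743: 30 days (September has 30).
Oct 18, 1743 → Nov 3, 1743: 16 days.
Total: 6743 days.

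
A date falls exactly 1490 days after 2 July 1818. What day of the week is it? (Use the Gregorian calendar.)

Wednesday

First find the weekday of Jul 2, 1818. Doomsday rule: the anchor day for the 1800s is Friday. For year 18: 18÷12 = 1 r 6, and 6÷4 = 1, so 1+6+1 = 8.
Friday + 8 ≡ Saturday — that's 1818's doomsday.
In July the doomsday date is Jul 11.
Jul 2 is 9 days before Jul 11; 9 mod 7 = 2, so Saturday − 2 = Thursday.
1490 mod 7 = 6, so 1490 days after a Thursday is Thursday + 6 = Wednesday.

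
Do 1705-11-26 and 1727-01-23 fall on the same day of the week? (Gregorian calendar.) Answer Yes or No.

From Nov 26, 1705 to Jan 23, 1727 is 7728 days.
7728 mod 7 = 0, so they are the same weekday.
(Nov 26, 1705 is a Thursday; Jan 23, 1727 is a Thursday.)

Yes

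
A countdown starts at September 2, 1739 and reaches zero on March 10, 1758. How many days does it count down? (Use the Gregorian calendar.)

Sep 2, 1739 → Sep 2, 1740: 366 days (Feb 29, 1740 is in that span).
Sep 2, 1740 → Sep 2, 1741: 365 days.
Sep 2, 1741 → Sep 2, 1742: 365 days.
Sep 2, 1742 → Sep 2, 1743: 365 days.
Sep 2, 1743 → Sep 2, 1744: 366 days (Feb 29, 1744 is in that span).
Sep 2, 1744 → Sep 2, 1745: 365 days.
Sep 2, 1745 → Sep 2, 1746: 365 days.
Sep 2, 1746 → Sep 2, 1747: 365 days.
Sep 2, 1747 → Sep 2, 1748: 366 days (Feb 29, 1748 is in that span).
Sep 2, 1748 → Sep 2, 1749: 365 days.
Sep 2, 1749 → Sep 2, 1750: 365 days.
Sep 2, 1750 → Sep 2, 1751: 365 days.
Sep 2, 1751 → Sep 2, 1752: 366 days (Feb 29, 1752 is in that span).
Sep 2, 1752 → Sep 2, 1753: 365 days.
Sep 2, 1753 → Sep 2, 1754: 365 days.
Sep 2, 1754 → Sep 2, 1755: 365 days.
Sep 2, 1755 → Sep 2, 1756: 366 days (Feb 29, 1756 is in that span).
Sep 2, 1756 → Sep 2, 1757: 365 days.
Sep 2, 1757 → Oct 2, 1757: 30 days (September has 30).
Oct 2, 1757 → Nov 2, 1757: 31 days (October has 31).
Nov 2, 1757 → Dec 2, 1757: 30 days (November has 30).
Dec 2, 1757 → Jan 2, 1758: 31 days (December has 31).
Jan 2, 1758 → Feb 2, 1758: 31 days (January has 31).
Feb 2, 1758 → Mar 2, 1758: 28 days (February has 28).
Mar 2, 1758 → Mar 10, 1758: 8 days.
Total: 6764 days.

6764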